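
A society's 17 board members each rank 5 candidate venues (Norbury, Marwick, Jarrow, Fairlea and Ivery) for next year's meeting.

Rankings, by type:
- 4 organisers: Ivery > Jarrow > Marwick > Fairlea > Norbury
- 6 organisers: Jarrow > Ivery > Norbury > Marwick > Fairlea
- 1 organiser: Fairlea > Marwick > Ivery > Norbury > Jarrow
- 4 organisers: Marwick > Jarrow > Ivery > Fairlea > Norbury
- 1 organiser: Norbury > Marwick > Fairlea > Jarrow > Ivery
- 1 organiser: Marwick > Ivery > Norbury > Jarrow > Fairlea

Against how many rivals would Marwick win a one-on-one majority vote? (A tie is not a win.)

Marwick against each rival (17 organisers):
Marwick vs Norbury: Marwick, 10–7.
Marwick–Jarrow: Jarrow 10–7.
Marwick–Fairlea: Marwick 16–1.
Marwick vs Ivery: Ivery, 10–7.
Marwick beats Norbury, Fairlea; loses to Jarrow, Ivery — 2 pairwise wins.

2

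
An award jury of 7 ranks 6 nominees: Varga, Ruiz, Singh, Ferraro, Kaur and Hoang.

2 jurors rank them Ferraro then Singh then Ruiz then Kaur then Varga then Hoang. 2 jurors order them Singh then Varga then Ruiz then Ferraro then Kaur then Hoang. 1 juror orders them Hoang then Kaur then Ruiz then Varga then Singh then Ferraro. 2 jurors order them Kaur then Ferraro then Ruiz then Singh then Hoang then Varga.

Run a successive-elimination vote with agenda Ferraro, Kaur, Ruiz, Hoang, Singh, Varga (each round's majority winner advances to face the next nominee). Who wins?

Round 1: Ferraro vs Kaur — 4–3, Ferraro advances.
Round 2: Ferraro vs Ruiz — 4–3, Ferraro advances.
Round 3: Ferraro vs Hoang — 6–1, Ferraro advances.
Round 4: Ferraro vs Singh — 4–3, Ferraro advances.
Round 5: Ferraro vs Varga — 4–3, Ferraro advances.
The agenda winner is Ferraro.

Ferraro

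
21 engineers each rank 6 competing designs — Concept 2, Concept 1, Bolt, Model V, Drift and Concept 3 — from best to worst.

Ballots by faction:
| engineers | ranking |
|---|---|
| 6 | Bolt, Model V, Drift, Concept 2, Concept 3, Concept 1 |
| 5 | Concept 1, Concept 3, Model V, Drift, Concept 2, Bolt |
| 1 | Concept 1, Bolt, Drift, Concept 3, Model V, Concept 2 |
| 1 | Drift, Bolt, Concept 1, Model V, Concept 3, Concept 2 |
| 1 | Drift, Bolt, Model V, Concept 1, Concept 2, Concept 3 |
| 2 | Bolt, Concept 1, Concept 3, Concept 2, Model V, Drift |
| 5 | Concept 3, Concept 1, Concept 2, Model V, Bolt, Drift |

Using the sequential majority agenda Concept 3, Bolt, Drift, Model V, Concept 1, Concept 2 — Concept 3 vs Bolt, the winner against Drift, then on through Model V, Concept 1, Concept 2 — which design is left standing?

Concept 1

Round 1: Concept 3 vs Bolt — 10–11, Bolt advances.
Round 2: Bolt vs Drift — 14–7, Bolt advances.
Round 3: Bolt vs Model V — 11–10, Bolt advances.
Round 4: Bolt vs Concept 1 — 10–11, Concept 1 advances.
Round 5: Concept 1 vs Concept 2 — 15–6, Concept 1 advances.
Concept 1 survives the agenda.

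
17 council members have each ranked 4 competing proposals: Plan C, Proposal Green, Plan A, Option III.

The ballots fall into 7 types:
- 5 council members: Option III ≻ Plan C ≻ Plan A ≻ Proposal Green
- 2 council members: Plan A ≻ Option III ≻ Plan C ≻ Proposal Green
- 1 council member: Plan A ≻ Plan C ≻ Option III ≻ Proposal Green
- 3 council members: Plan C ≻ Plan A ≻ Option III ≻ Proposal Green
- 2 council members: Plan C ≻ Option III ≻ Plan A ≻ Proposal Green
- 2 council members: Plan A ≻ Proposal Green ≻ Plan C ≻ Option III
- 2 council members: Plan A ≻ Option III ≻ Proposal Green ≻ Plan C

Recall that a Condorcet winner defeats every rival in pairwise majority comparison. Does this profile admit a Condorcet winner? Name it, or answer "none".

none

Check each pair by majority over 17 ballots:
Plan C–Proposal Green: Plan C 13–4.
Plan C vs Plan A: Plan C, 10–7.
Plan C vs Option III: Option III wins 9–8.
Proposal Green–Plan A: Plan A 17–0.
Proposal Green vs Option III: Option III wins 15–2.
Plan A vs Option III: Plan A, 10–7.
No option is unbeaten: Plan C loses to Option III; Proposal Green loses to Plan C; Plan A loses to Plan C; Option III loses to Plan A. In particular Plan C → Plan A → Option III → Plan C is a majority cycle — no Condorcet winner exists.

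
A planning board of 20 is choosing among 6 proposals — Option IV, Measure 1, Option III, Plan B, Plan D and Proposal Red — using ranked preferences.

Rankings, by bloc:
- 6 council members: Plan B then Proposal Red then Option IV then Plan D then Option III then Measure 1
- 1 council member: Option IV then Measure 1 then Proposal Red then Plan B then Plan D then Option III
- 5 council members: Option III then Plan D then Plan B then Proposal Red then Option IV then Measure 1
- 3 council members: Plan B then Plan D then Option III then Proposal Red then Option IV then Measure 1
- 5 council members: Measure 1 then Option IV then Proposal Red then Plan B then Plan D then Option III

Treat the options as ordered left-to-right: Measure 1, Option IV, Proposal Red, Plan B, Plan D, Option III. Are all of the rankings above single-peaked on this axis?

Axis positions: Measure 1=1, Option IV=2, Proposal Red=3, Plan B=4, Plan D=5, Option III=6.
Bloc 1 (peak Plan B at position 4): ranking walks positions 4-3-2-5-6-1, expanding outward from the peak — single-peaked.
Bloc 2 (peak Option IV at position 2): ranking walks positions 2-1-3-4-5-6, expanding outward from the peak — single-peaked.
Bloc 3 (peak Option III at position 6): ranking walks positions 6-5-4-3-2-1, expanding outward from the peak — single-peaked.
Bloc 4 (peak Plan B at position 4): ranking walks positions 4-5-6-3-2-1, expanding outward from the peak — single-peaked.
Bloc 5 (peak Measure 1 at position 1): ranking walks positions 1-2-3-4-5-6, expanding outward from the peak — single-peaked.
Every ranking is single-peaked on this axis.

yes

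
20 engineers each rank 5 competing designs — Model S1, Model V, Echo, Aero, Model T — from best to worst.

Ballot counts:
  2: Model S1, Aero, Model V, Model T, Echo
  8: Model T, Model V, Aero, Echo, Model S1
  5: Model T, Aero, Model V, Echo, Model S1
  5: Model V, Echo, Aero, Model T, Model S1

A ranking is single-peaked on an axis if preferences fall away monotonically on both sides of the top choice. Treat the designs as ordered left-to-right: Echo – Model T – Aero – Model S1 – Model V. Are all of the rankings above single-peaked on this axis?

Axis positions: Echo=1, Model T=2, Aero=3, Model S1=4, Model V=5.
Group 1 (peak Model S1 at position 4): ranking walks positions 4-3-5-2-1, expanding outward from the peak — single-peaked.
Group 2: ranking walks positions 2-5-3-1-4; Model V is ranked above Aero even though Aero lies between Model V and the peak Model T on the axis — preferences dip and rise again. Not single-peaked.
Group 3: ranking walks positions 2-3-5-1-4; Model V is ranked above Model S1 even though Model S1 lies between Model V and the peak Model T on the axis — preferences dip and rise again. Not single-peaked.
Group 4: ranking walks positions 5-1-3-2-4; Echo is ranked above Model S1 even though Model S1 lies between Echo and the peak Model V on the axis — preferences dip and rise again. Not single-peaked.
Group 2 violates single-peakedness, so the profile is not single-peaked on this axis.

no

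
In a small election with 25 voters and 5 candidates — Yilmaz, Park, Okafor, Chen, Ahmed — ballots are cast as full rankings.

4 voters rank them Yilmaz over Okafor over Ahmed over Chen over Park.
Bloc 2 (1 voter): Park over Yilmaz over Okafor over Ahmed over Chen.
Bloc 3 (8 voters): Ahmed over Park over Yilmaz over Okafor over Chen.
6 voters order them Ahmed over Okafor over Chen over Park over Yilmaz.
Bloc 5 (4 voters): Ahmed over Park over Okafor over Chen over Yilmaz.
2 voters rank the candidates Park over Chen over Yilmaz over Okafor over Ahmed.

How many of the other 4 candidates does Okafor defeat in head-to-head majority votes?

1

Okafor against each rival (25 voters):
Okafor–Yilmaz: Yilmaz 15–10.
Okafor–Park: Park 15–10.
Okafor vs Chen: Okafor is ranked higher on 4+1+8+6+4 = 23 ballots, Chen on 2. Okafor wins 23–2.
Okafor vs Ahmed: Ahmed, 18–7.
Okafor beats Chen; loses to Yilmaz, Park, Ahmed — 1 pairwise win.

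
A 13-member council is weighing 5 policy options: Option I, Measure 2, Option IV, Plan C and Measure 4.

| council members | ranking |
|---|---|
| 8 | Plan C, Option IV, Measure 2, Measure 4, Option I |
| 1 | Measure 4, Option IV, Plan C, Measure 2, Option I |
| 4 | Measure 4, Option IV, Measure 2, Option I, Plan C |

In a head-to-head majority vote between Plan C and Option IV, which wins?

Plan C

Ballots ranking Plan C above Option IV: 8.
Ballots ranking Option IV above Plan C: 13 − 8 = 5.
Plan C wins the head-to-head 8–5.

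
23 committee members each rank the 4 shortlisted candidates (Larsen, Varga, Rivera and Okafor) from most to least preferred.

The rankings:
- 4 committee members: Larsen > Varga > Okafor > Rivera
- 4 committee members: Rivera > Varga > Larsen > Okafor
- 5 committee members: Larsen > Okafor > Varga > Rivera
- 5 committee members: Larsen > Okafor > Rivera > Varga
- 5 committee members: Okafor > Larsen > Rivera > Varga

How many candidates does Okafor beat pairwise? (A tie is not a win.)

2

Okafor against each rival (23 committee members):
Okafor–Larsen: Larsen 18–5.
Okafor vs Varga: Okafor is ranked higher on 5+5+5 = 15 ballots, Varga on 8. Okafor wins 15–8.
Okafor–Rivera: Okafor 19–4.
Okafor beats Varga, Rivera; loses to Larsen — 2 pairwise wins.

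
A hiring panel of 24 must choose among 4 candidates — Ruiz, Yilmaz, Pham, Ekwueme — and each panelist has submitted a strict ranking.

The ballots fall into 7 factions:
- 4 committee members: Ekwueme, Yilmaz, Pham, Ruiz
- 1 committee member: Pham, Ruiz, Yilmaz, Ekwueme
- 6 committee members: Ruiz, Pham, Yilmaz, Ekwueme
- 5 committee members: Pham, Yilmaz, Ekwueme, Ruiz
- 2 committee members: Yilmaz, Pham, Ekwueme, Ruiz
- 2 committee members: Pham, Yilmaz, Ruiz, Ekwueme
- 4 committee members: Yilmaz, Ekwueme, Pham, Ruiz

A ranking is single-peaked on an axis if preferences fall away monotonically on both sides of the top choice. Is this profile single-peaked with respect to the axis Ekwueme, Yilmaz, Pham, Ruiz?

yes

Axis positions: Ekwueme=1, Yilmaz=2, Pham=3, Ruiz=4.
Faction 1 (peak Ekwueme at position 1): ranking walks positions 1-2-3-4, expanding outward from the peak — single-peaked.
Faction 2 (peak Pham at position 3): ranking walks positions 3-4-2-1, expanding outward from the peak — single-peaked.
Faction 3 (peak Ruiz at position 4): ranking walks positions 4-3-2-1, expanding outward from the peak — single-peaked.
Faction 4 (peak Pham at position 3): ranking walks positions 3-2-1-4, expanding outward from the peak — single-peaked.
Faction 5 (peak Yilmaz at position 2): ranking walks positions 2-3-1-4, expanding outward from the peak — single-peaked.
Faction 6 (peak Pham at position 3): ranking walks positions 3-2-4-1, expanding outward from the peak — single-peaked.
Faction 7 (peak Yilmaz at position 2): ranking walks positions 2-1-3-4, expanding outward from the peak — single-peaked.
Every ranking is single-peaked on this axis.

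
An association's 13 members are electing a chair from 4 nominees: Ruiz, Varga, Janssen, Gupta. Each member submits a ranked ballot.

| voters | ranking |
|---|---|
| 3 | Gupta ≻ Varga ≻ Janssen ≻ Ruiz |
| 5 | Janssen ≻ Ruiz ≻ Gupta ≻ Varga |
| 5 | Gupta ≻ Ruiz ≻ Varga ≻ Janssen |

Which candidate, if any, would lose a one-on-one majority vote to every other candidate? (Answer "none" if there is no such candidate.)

Pairwise majorities:
Ruiz vs Varga: Ruiz preferred on 5+5 = 10 ballots; Ruiz wins 10–3.
Ruiz vs Janssen: Janssen, 8–5.
Ruiz vs Gupta: 5 for Ruiz, 8 for Gupta — Gupta by 8–5.
Varga–Janssen: Varga 8–5.
Varga vs Gupta: Gupta, 13–0.
Janssen vs Gupta: 5 to 8, Gupta.
Each candidate has at least one pairwise win (Ruiz beats Varga; Varga beats Janssen; Janssen beats Ruiz; Gupta beats Ruiz) — no Condorcet loser.

none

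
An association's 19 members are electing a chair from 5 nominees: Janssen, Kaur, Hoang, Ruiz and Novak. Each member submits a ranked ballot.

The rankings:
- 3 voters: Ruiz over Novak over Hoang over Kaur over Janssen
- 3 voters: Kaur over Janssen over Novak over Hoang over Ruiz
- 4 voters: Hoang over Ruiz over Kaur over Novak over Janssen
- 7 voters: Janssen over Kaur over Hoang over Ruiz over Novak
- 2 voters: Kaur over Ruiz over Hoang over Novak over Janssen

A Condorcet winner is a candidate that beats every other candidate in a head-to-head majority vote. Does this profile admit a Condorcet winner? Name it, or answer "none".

Kaur

Head-to-head results (19 voters):
Janssen vs Kaur: Janssen is ranked higher on 7 ballots, Kaur on 12. Kaur wins 12–7.
Janssen vs Hoang: Janssen preferred on 3+7 = 10 ballots; Janssen wins 10–9.
Janssen vs Ruiz: 3+7 = 10 for Janssen, 9 for Ruiz — Janssen by 10–9.
Janssen vs Novak: Janssen is ranked higher on 3+7 = 10 ballots, Novak on 9. Janssen wins 10–9.
Kaur vs Hoang: 3+7+2 = 12 for Kaur, 7 for Hoang — Kaur by 12–7.
Kaur vs Ruiz: Kaur, 12–7.
Kaur–Novak: Kaur 16–3.
Hoang vs Ruiz: 3+4+7 = 14 for Hoang, 5 for Ruiz — Hoang by 14–5.
Hoang vs Novak: 13 to 6, Hoang.
Ruiz vs Novak: Ruiz is ranked higher on 3+4+7+2 = 16 ballots, Novak on 3. Ruiz wins 16–3.
Only Kaur has no losses; Kaur is the Condorcet winner.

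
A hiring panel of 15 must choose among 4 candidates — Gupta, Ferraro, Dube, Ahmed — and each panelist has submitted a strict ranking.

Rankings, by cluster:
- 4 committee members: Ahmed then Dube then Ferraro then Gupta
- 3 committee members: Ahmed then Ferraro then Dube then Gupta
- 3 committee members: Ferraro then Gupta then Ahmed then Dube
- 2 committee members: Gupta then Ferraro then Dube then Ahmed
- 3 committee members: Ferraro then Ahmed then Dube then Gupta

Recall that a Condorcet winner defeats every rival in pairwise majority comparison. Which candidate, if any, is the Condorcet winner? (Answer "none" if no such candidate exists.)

Ferraro

Check each pair by majority over 15 ballots:
Gupta–Ferraro: Ferraro 13–2.
Gupta vs Dube: Dube wins 10–5.
Gupta–Ahmed: Ahmed 10–5.
Ferraro vs Dube: Ferraro wins 11–4.
Ferraro vs Ahmed: Ferraro wins 8–7.
Dube–Ahmed: Ahmed 13–2.
Ferraro beats each of Gupta, Dube, Ahmed — Ferraro is the Condorcet winner.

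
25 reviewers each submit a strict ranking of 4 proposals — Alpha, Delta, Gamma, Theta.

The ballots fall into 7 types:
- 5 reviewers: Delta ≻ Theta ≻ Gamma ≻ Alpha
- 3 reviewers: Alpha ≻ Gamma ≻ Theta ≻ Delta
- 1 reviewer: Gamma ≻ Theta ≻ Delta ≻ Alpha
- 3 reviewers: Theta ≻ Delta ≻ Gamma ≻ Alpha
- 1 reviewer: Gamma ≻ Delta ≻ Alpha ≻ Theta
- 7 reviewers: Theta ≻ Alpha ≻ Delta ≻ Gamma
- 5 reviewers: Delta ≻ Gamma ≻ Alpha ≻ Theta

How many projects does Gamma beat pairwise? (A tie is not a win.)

1

Gamma against each rival (25 reviewers):
Gamma vs Alpha: 15 to 10, Gamma.
Gamma vs Delta: Delta, 20–5.
Gamma vs Theta: 3+1+1+5 = 10 for Gamma, 15 for Theta — Theta by 15–10.
Gamma beats Alpha; loses to Delta, Theta — 1 pairwise win.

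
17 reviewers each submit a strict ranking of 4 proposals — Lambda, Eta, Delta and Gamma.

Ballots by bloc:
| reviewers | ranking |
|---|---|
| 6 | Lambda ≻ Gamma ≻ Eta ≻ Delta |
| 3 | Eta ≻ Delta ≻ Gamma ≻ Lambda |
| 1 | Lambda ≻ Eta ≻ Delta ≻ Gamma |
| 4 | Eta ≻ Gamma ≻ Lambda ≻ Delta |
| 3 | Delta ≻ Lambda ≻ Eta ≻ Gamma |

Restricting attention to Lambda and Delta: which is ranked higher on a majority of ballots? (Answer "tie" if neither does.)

Ballots ranking Lambda above Delta: 6 + 1 + 4 = 11.
Ballots ranking Delta above Lambda: 17 − 11 = 6.
Lambda wins the head-to-head 11–6.

Lambda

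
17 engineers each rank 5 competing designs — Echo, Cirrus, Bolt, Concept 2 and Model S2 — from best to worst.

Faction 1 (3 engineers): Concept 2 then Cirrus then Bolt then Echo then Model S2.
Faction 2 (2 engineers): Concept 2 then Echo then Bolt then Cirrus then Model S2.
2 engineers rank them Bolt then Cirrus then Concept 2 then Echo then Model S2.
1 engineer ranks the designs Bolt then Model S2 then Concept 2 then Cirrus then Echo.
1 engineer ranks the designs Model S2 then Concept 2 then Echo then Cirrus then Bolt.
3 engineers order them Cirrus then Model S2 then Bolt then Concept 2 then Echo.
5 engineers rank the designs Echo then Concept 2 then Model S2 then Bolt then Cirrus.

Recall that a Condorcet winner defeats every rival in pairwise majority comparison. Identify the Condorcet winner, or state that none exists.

Concept 2

Check each pair by majority over 17 ballots:
Echo vs Cirrus: 8 to 9, Cirrus.
Echo vs Bolt: 2+1+5 = 8 for Echo, 9 for Bolt — Bolt by 9–8.
Echo vs Concept 2: 5 to 12, Concept 2.
Echo vs Model S2: 12 to 5, Echo.
Cirrus vs Bolt: Cirrus preferred on 3+1+3 = 7 ballots; Bolt wins 10–7.
Cirrus vs Concept 2: Cirrus is ranked higher on 2+3 = 5 ballots, Concept 2 on 12. Concept 2 wins 12–5.
Cirrus vs Model S2: 10 to 7, Cirrus.
Bolt vs Concept 2: 2+1+3 = 6 for Bolt, 11 for Concept 2 — Concept 2 by 11–6.
Bolt vs Model S2: Bolt preferred on 3+2+2+1 = 8 ballots; Model S2 wins 9–8.
Concept 2 vs Model S2: Concept 2 is ranked higher on 3+2+2+5 = 12 ballots, Model S2 on 5. Concept 2 wins 12–5.
Concept 2 defeats every rival head-to-head and is the Condorcet winner.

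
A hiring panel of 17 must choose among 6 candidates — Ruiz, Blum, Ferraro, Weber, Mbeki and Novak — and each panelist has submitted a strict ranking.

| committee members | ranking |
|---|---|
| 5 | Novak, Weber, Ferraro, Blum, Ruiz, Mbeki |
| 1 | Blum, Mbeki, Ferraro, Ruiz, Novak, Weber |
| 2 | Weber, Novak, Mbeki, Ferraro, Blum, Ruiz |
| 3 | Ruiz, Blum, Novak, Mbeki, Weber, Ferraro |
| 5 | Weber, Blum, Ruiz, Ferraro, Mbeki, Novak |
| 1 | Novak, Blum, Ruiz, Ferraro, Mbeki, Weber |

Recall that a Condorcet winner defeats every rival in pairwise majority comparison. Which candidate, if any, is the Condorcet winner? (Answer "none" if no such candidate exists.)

none

Pairwise majorities:
Ruiz vs Blum: 3 to 14, Blum.
Ruiz vs Ferraro: 9 to 8, Ruiz.
Ruiz vs Weber: Ruiz is ranked higher on 1+3+1 = 5 ballots, Weber on 12. Weber wins 12–5.
Ruiz vs Mbeki: 5+3+5+1 = 14 for Ruiz, 3 for Mbeki — Ruiz by 14–3.
Ruiz vs Novak: 9 to 8, Ruiz.
Blum vs Ferraro: Blum is ranked higher on 1+3+5+1 = 10 ballots, Ferraro on 7. Blum wins 10–7.
Blum vs Weber: 1+3+1 = 5 for Blum, 12 for Weber — Weber by 12–5.
Blum vs Mbeki: Blum preferred on 5+1+3+5+1 = 15 ballots; Blum wins 15–2.
Blum vs Novak: 1+3+5 = 9 for Blum, 8 for Novak — Blum by 9–8.
Ferraro vs Weber: Ferraro is ranked higher on 1+1 = 2 ballots, Weber on 15. Weber wins 15–2.
Ferraro vs Mbeki: 5+5+1 = 11 for Ferraro, 6 for Mbeki — Ferraro by 11–6.
Ferraro vs Novak: Ferraro is ranked higher on 1+5 = 6 ballots, Novak on 11. Novak wins 11–6.
Weber vs Mbeki: Weber is ranked higher on 5+2+5 = 12 ballots, Mbeki on 5. Weber wins 12–5.
Weber vs Novak: Weber is ranked higher on 2+5 = 7 ballots, Novak on 10. Novak wins 10–7.
Mbeki vs Novak: 1+5 = 6 for Mbeki, 11 for Novak — Novak by 11–6.
No candidate is unbeaten: Ruiz loses to Blum; Blum loses to Weber; Ferraro loses to Ruiz; Weber loses to Novak; Mbeki loses to Ruiz; Novak loses to Ruiz. In particular Ruiz > Novak > Weber > Ruiz is a majority cycle — no Condorcet winner exists.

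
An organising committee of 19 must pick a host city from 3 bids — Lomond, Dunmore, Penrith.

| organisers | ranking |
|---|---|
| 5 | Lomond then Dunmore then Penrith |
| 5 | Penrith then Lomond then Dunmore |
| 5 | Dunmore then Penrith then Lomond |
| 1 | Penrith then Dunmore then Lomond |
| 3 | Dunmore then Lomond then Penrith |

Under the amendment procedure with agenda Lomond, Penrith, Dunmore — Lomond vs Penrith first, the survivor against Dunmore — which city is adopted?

Dunmore

Round 1: Lomond vs Penrith — 8–11, Penrith advances.
Round 2: Penrith vs Dunmore — 6–13, Dunmore advances.
The agenda winner is Dunmore.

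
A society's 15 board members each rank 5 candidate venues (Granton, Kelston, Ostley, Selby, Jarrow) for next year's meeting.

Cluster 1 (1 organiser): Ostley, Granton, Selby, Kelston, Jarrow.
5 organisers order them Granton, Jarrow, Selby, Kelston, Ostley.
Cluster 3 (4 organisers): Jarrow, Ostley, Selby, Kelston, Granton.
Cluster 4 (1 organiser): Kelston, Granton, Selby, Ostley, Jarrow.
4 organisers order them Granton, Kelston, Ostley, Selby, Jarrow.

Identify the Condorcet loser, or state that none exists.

Head-to-head results (15 organisers):
Granton vs Kelston: 1+5+4 = 10 for Granton, 5 for Kelston — Granton by 10–5.
Granton–Ostley: Granton 10–5.
Granton vs Selby: Granton, 11–4.
Granton vs Jarrow: 1+5+1+4 = 11 for Granton, 4 for Jarrow — Granton by 11–4.
Kelston vs Ostley: Kelston is ranked higher on 5+1+4 = 10 ballots, Ostley on 5. Kelston wins 10–5.
Kelston vs Selby: Kelston is ranked higher on 1+4 = 5 ballots, Selby on 10. Selby wins 10–5.
Kelston vs Jarrow: 1+1+4 = 6 for Kelston, 9 for Jarrow — Jarrow by 9–6.
Ostley–Selby: Ostley 9–6.
Ostley vs Jarrow: Jarrow wins 9–6.
Selby vs Jarrow: Jarrow wins 9–6.
No city is winless: Granton beats Kelston; Kelston beats Ostley; Ostley beats Selby; Selby beats Kelston; Jarrow beats Kelston. There is no Condorcet loser.

none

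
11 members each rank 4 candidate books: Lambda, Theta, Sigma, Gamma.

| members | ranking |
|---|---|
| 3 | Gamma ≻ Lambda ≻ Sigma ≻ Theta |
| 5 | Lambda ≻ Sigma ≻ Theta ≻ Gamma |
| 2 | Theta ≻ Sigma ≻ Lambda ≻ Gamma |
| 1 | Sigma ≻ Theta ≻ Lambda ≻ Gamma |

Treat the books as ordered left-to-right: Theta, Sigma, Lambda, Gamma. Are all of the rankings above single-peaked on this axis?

Axis positions: Theta=1, Sigma=2, Lambda=3, Gamma=4.
Cluster 1 (peak Gamma at position 4): ranking walks positions 4-3-2-1, expanding outward from the peak — single-peaked.
Cluster 2 (peak Lambda at position 3): ranking walks positions 3-2-1-4, expanding outward from the peak — single-peaked.
Cluster 3 (peak Theta at position 1): ranking walks positions 1-2-3-4, expanding outward from the peak — single-peaked.
Cluster 4 (peak Sigma at position 2): ranking walks positions 2-1-3-4, expanding outward from the peak — single-peaked.
Every ranking is single-peaked on this axis.

yes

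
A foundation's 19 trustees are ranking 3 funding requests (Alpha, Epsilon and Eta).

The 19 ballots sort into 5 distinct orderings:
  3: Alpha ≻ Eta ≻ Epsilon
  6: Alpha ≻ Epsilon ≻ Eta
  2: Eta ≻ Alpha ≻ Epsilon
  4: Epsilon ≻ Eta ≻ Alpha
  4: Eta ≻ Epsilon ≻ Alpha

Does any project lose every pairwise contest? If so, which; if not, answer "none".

none

Pairwise majorities:
Alpha vs Epsilon: Alpha wins 11–8.
Alpha vs Eta: Alpha preferred on 3+6 = 9 ballots; Eta wins 10–9.
Epsilon vs Eta: Epsilon is ranked higher on 6+4 = 10 ballots, Eta on 9. Epsilon wins 10–9.
No project is winless: Alpha beats Epsilon; Epsilon beats Eta; Eta beats Alpha. There is no Condorcet loser.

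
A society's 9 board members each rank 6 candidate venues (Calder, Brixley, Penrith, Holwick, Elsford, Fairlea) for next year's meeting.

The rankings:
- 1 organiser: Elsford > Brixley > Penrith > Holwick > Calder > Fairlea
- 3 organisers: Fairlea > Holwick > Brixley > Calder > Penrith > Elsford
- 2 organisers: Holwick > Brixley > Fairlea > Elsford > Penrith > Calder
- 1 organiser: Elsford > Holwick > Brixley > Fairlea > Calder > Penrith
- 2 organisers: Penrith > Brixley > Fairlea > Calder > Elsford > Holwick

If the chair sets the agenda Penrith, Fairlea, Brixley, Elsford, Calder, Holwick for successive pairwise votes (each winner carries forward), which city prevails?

Round 1: Penrith vs Fairlea — 3–6, Fairlea advances.
Round 2: Fairlea vs Brixley — 3–6, Brixley advances.
Round 3: Brixley vs Elsford — 7–2, Brixley advances.
Round 4: Brixley vs Calder — 9–0, Brixley advances.
Round 5: Brixley vs Holwick — 3–6, Holwick advances.
Holwick survives the agenda.

Holwick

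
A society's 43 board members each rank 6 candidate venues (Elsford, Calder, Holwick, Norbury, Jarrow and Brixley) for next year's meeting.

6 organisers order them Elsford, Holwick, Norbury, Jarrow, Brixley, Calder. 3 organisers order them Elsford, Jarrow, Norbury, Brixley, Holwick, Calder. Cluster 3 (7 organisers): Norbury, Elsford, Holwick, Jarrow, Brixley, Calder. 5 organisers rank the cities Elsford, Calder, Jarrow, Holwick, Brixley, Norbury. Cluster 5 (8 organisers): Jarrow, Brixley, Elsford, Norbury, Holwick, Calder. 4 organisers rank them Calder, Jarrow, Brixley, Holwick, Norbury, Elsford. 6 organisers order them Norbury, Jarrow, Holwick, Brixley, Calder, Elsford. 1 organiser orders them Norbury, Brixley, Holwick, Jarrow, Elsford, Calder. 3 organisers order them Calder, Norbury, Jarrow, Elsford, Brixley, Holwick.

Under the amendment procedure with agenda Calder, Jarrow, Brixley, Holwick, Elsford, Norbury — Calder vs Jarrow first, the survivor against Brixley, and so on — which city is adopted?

Norbury

Round 1: Calder vs Jarrow — 12–31, Jarrow advances.
Round 2: Jarrow vs Brixley — 42–1, Jarrow advances.
Round 3: Jarrow vs Holwick — 29–14, Jarrow advances.
Round 4: Jarrow vs Elsford — 22–21, Jarrow advances.
Round 5: Jarrow vs Norbury — 20–23, Norbury advances.
The agenda winner is Norbury.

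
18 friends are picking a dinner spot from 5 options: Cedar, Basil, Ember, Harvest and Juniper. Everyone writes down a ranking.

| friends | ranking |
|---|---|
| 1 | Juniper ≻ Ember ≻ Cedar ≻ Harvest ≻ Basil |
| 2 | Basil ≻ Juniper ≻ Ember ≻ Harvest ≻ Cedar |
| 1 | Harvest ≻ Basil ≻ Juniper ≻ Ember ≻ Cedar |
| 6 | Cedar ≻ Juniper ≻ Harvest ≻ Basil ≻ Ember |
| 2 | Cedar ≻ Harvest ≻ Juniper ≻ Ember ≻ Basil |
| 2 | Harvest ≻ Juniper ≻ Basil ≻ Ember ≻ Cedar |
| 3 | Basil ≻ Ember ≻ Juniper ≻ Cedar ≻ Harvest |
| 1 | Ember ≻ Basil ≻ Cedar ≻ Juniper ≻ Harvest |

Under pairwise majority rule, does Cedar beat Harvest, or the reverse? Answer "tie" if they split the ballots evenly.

Cedar

Ballots ranking Cedar above Harvest: 1 + 6 + 2 + 3 + 1 = 13.
Ballots ranking Harvest above Cedar: 18 − 13 = 5.
Cedar wins the head-to-head 13–5.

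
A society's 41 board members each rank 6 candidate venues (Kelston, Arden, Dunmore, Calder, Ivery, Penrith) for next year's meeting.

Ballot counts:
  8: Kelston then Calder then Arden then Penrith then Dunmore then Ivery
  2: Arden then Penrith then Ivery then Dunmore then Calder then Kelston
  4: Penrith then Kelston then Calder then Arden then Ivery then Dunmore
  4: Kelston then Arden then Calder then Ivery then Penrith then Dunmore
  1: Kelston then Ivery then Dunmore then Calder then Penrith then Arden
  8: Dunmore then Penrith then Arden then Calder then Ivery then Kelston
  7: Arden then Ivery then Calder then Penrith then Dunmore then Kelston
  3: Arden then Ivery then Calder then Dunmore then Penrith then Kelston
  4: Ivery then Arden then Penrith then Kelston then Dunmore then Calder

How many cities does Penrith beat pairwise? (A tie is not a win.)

3

Penrith against each rival (41 organisers):
Penrith vs Kelston: Penrith preferred on 2+4+8+7+3+4 = 28 ballots; Penrith wins 28–13.
Penrith–Arden: Arden 28–13.
Penrith vs Dunmore: 8+2+4+4+7+4 = 29 for Penrith, 12 for Dunmore — Penrith by 29–12.
Penrith vs Calder: 2+4+8+4 = 18 for Penrith, 23 for Calder — Calder by 23–18.
Penrith vs Ivery: Penrith, 22–19.
Penrith beats Kelston, Dunmore, Ivery; loses to Arden, Calder — 3 pairwise wins.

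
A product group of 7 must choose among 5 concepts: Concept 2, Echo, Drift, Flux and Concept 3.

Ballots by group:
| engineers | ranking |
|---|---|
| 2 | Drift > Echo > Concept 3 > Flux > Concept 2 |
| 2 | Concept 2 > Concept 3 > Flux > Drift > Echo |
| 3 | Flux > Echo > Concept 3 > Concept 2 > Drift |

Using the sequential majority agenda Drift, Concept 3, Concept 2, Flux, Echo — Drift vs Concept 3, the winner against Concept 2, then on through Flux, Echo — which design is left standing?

Echo

Round 1: Drift vs Concept 3 — 2–5, Concept 3 advances.
Round 2: Concept 3 vs Concept 2 — 5–2, Concept 3 advances.
Round 3: Concept 3 vs Flux — 4–3, Concept 3 advances.
Round 4: Concept 3 vs Echo — 2–5, Echo advances.
Echo survives the agenda.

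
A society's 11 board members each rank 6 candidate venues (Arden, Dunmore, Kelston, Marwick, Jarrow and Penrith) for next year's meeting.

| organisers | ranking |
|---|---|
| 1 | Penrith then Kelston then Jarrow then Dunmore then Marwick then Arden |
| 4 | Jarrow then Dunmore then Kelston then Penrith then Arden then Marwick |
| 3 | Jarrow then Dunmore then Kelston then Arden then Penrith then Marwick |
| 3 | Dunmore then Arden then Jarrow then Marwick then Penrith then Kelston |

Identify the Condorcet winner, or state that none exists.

Jarrow

Check each pair by majority over 11 ballots:
Arden vs Dunmore: Dunmore wins 11–0.
Arden vs Kelston: Kelston, 8–3.
Arden vs Marwick: Arden, 10–1.
Arden–Jarrow: Jarrow 8–3.
Arden vs Penrith: Arden wins 6–5.
Dunmore vs Kelston: Dunmore, 10–1.
Dunmore vs Marwick: Dunmore, 11–0.
Dunmore–Jarrow: Jarrow 8–3.
Dunmore vs Penrith: Dunmore, 10–1.
Kelston vs Marwick: Kelston wins 8–3.
Kelston–Jarrow: Jarrow 10–1.
Kelston–Penrith: Kelston 7–4.
Marwick vs Jarrow: Jarrow wins 11–0.
Marwick–Penrith: Penrith 8–3.
Jarrow vs Penrith: Jarrow wins 10–1.
Only Jarrow has no losses; Jarrow is the Condorcet winner.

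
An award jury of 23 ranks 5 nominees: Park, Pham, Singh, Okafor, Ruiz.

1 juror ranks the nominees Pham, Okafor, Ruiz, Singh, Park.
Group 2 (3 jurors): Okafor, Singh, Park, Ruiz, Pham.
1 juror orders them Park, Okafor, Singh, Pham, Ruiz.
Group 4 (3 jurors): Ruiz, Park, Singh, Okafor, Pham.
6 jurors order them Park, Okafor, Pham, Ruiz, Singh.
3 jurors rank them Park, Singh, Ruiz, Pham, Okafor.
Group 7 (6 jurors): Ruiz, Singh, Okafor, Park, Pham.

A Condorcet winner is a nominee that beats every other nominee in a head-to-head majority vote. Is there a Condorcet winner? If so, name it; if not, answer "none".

Park

Check each pair by majority over 23 ballots:
Park vs Pham: 3+1+3+6+3+6 = 22 for Park, 1 for Pham — Park by 22–1.
Park vs Singh: 13 to 10, Park.
Park vs Okafor: Park, 13–10.
Park–Ruiz: Park 13–10.
Pham–Singh: Singh 16–7.
Pham vs Okafor: Okafor, 19–4.
Pham vs Ruiz: Ruiz, 15–8.
Singh vs Okafor: 3+3+6 = 12 for Singh, 11 for Okafor — Singh by 12–11.
Singh–Ruiz: Ruiz 16–7.
Okafor vs Ruiz: Ruiz wins 12–11.
Park wins every pairwise contest, so Park is the Condorcet winner.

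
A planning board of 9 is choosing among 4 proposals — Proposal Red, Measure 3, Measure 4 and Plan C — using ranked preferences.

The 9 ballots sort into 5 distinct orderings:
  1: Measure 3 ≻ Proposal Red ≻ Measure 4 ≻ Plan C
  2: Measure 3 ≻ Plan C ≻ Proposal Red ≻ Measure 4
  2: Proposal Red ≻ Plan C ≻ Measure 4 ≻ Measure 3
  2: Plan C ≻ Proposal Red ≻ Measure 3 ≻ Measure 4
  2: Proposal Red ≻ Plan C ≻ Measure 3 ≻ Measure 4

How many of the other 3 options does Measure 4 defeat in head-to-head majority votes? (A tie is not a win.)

Measure 4 against each rival (9 council members):
Measure 4 vs Proposal Red: 0 for Measure 4, 9 for Proposal Red — Proposal Red by 9–0.
Measure 4 vs Measure 3: 2 for Measure 4, 7 for Measure 3 — Measure 3 by 7–2.
Measure 4 vs Plan C: Plan C wins 8–1.
Measure 4 beats no one; loses to Proposal Red, Measure 3, Plan C — 0 pairwise wins.

0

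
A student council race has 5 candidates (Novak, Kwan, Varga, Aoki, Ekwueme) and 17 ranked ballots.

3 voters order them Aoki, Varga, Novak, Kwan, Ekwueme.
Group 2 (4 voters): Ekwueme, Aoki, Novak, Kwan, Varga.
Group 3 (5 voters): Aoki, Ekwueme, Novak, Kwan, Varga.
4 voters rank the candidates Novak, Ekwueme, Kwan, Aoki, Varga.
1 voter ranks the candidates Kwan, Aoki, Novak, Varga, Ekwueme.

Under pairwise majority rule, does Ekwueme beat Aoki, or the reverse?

Ballots ranking Ekwueme above Aoki: 4 + 4 = 8.
Ballots ranking Aoki above Ekwueme: 17 − 8 = 9.
Aoki wins the head-to-head 9–8.

Aoki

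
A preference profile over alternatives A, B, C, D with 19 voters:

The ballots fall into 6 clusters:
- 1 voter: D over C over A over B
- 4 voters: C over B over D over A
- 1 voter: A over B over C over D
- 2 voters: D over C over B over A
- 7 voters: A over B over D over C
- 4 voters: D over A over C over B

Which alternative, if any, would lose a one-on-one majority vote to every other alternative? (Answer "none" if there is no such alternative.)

Pairwise majorities:
A vs B: A wins 13–6.
A vs C: A wins 12–7.
A vs D: A is ranked higher on 1+7 = 8 ballots, D on 11. D wins 11–8.
B vs C: 8 to 11, C.
B vs D: B wins 12–7.
C vs D: C is ranked higher on 4+1 = 5 ballots, D on 14. D wins 14–5.
Every alternative wins at least one matchup (A beats B; B beats D; C beats B; D beats A), so there is no Condorcet loser.

none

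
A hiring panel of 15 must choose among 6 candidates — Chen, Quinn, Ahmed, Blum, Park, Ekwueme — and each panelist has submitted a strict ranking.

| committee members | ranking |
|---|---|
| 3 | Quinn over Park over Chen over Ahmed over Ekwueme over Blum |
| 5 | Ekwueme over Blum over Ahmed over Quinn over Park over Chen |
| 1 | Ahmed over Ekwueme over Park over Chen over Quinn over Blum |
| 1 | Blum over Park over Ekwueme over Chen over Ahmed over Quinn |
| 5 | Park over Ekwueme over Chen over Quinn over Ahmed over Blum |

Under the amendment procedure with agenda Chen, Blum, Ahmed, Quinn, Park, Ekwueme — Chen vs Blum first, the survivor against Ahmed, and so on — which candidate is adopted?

Ekwueme

Round 1: Chen vs Blum — 9–6, Chen advances.
Round 2: Chen vs Ahmed — 9–6, Chen advances.
Round 3: Chen vs Quinn — 7–8, Quinn advances.
Round 4: Quinn vs Park — 8–7, Quinn advances.
Round 5: Quinn vs Ekwueme — 3–12, Ekwueme advances.
The agenda winner is Ekwueme.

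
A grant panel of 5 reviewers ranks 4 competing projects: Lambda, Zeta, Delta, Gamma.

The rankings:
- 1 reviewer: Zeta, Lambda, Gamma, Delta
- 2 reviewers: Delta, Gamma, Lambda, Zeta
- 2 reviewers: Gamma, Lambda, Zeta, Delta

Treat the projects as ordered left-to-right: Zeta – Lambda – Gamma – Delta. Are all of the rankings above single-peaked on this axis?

yes

Axis positions: Zeta=1, Lambda=2, Gamma=3, Delta=4.
Cluster 1 (peak Zeta at position 1): ranking walks positions 1-2-3-4, expanding outward from the peak — single-peaked.
Cluster 2 (peak Delta at position 4): ranking walks positions 4-3-2-1, expanding outward from the peak — single-peaked.
Cluster 3 (peak Gamma at position 3): ranking walks positions 3-2-1-4, expanding outward from the peak — single-peaked.
Every ranking is single-peaked on this axis.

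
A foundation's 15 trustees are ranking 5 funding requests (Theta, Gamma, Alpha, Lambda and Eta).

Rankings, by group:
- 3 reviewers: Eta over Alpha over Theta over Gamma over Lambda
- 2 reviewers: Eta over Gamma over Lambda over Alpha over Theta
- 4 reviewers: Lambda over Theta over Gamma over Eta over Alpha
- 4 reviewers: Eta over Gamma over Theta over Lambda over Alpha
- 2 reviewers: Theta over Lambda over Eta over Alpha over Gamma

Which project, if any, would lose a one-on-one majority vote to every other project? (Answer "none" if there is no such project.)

Pairwise majorities:
Theta vs Gamma: Theta wins 9–6.
Theta–Alpha: Theta 10–5.
Theta vs Lambda: 9 to 6, Theta.
Theta vs Eta: Theta is ranked higher on 4+2 = 6 ballots, Eta on 9. Eta wins 9–6.
Gamma vs Alpha: Gamma, 10–5.
Gamma vs Lambda: Gamma, 9–6.
Gamma vs Eta: Gamma preferred on 4 ballots; Eta wins 11–4.
Alpha vs Lambda: Alpha preferred on 3 ballots; Lambda wins 12–3.
Alpha vs Eta: Eta, 15–0.
Lambda vs Eta: Lambda is ranked higher on 4+2 = 6 ballots, Eta on 9. Eta wins 9–6.
Alpha loses to every other project — it is the Condorcet loser.

Alpha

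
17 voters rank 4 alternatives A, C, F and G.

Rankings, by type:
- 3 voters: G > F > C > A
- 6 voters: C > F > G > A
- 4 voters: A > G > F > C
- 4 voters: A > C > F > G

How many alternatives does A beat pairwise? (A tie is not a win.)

0

A against each rival (17 voters):
A–C: C 9–8.
A–F: F 9–8.
A–G: G 9–8.
A beats no one; loses to C, F, G — 0 pairwise wins.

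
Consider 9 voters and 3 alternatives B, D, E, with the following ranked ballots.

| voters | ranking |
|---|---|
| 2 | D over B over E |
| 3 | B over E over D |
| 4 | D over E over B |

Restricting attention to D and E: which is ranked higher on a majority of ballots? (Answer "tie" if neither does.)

Ballots ranking D above E: 2 + 4 = 6.
Ballots ranking E above D: 9 − 6 = 3.
D wins the head-to-head 6–3.

D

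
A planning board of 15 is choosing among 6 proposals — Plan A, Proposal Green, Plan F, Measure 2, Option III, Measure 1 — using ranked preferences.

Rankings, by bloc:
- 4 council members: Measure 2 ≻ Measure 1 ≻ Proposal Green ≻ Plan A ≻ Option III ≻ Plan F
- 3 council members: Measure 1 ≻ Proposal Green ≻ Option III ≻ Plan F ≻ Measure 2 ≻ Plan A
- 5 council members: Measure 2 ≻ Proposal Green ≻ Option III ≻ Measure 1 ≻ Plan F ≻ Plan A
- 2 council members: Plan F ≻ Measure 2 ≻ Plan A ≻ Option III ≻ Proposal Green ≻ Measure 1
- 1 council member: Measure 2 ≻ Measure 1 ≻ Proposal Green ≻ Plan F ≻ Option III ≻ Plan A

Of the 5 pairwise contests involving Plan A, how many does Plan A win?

Plan A against each rival (15 council members):
Plan A vs Proposal Green: Proposal Green wins 13–2.
Plan A vs Plan F: 4 to 11, Plan F.
Plan A vs Measure 2: Plan A is ranked higher on 0 ballots, Measure 2 on 15. Measure 2 wins 15–0.
Plan A vs Option III: Option III, 9–6.
Plan A vs Measure 1: Measure 1 wins 13–2.
Plan A beats no one; loses to Proposal Green, Plan F, Measure 2, Option III, Measure 1 — 0 pairwise wins.

0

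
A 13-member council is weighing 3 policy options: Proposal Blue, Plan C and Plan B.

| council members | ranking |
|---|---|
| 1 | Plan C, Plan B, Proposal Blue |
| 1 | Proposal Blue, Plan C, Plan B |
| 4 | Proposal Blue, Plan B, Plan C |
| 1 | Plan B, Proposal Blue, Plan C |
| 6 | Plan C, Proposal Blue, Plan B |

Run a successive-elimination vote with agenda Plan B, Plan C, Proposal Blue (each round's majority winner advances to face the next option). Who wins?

Round 1: Plan B vs Plan C — 5–8, Plan C advances.
Round 2: Plan C vs Proposal Blue — 7–6, Plan C advances.
Plan C survives the agenda.

Plan C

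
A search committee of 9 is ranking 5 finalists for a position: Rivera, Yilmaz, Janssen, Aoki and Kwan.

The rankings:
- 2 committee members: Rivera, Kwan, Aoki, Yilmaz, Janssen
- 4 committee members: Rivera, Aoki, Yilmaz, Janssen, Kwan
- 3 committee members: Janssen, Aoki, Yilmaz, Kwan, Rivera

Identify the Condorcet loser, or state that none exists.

Pairwise majorities:
Rivera–Yilmaz: Rivera 6–3.
Rivera vs Janssen: Rivera, 6–3.
Rivera vs Aoki: Rivera wins 6–3.
Rivera vs Kwan: Rivera is ranked higher on 2+4 = 6 ballots, Kwan on 3. Rivera wins 6–3.
Yilmaz vs Janssen: Yilmaz, 6–3.
Yilmaz vs Aoki: 0 to 9, Aoki.
Yilmaz vs Kwan: 7 to 2, Yilmaz.
Janssen vs Aoki: 3 to 6, Aoki.
Janssen vs Kwan: 7 to 2, Janssen.
Aoki–Kwan: Aoki 7–2.
Kwan loses to every other candidate — it is the Condorcet loser.

Kwan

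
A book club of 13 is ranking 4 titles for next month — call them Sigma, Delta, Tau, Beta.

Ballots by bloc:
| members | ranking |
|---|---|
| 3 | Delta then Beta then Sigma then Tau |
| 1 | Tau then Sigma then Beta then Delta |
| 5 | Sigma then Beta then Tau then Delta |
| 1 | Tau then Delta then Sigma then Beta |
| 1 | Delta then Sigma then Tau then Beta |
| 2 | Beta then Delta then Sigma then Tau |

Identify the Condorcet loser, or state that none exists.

Pairwise majorities:
Sigma–Delta: Delta 7–6.
Sigma vs Tau: Sigma, 11–2.
Sigma vs Beta: Sigma wins 8–5.
Delta vs Tau: Tau, 7–6.
Delta vs Beta: Delta preferred on 3+1+1 = 5 ballots; Beta wins 8–5.
Tau–Beta: Beta 10–3.
Each book has at least one pairwise win (Sigma beats Tau; Delta beats Sigma; Tau beats Delta; Beta beats Delta) — no Condorcet loser.

none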